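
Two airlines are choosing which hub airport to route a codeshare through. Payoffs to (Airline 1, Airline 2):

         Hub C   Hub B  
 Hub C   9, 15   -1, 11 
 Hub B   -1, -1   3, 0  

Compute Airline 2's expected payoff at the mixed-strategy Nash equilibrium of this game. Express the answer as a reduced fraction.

11/5

Airline 1 mixes with probability p on Hub C, chosen so Airline 2 is indifferent: 15p + (-1)(1−p) = 11p + 0(1−p) gives p = 1/5.
Airline 2's expected payoff is 15·1/5 + (-1)·4/5 = 11/5.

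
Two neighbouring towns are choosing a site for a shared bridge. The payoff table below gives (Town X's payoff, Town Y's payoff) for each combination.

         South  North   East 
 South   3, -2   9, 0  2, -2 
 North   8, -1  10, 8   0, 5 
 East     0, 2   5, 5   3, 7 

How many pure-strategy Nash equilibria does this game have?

Both North: Town X gets 10 (best alternative 9); Town Y gets 8 (best alternative 5). Neither deviates — NE.
Both East: Town X gets 3 (best alternative 2); Town Y gets 7 (best alternative 5). Neither deviates — NE.
Both South is not a NE: Town X would switch to North (8 > 3).
No other cell survives both best-response checks, so there are 2 pure NE.

2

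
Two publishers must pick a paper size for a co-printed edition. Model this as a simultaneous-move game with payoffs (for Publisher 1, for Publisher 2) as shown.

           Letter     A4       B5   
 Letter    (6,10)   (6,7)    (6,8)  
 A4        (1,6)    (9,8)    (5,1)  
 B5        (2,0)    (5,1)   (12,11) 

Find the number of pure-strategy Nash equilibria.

3

Both Letter: Publisher 1 gets 6 (best alternative 2); Publisher 2 gets 10 (best alternative 8). Neither deviates — NE.
Both A4: Publisher 1 gets 9 (best alternative 6); Publisher 2 gets 8 (best alternative 6). Neither deviates — NE.
Both B5: Publisher 1 gets 12 (best alternative 6); Publisher 2 gets 11 (best alternative 1). Neither deviates — NE.
(A4, B5) is not a NE: Publisher 1 would switch to B5 (12 > 5).
No other cell survives both best-response checks, so there are 3 pure NE.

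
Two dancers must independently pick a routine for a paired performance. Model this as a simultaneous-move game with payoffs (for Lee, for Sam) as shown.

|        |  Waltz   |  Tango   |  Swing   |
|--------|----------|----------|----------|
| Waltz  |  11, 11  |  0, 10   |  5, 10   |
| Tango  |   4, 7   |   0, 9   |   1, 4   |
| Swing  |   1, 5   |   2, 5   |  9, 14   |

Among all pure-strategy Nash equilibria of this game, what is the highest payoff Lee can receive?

Both Waltz is a pure NE (Lee: 11 ≥ 4; Sam: 11 ≥ 10). Lee gets 11.
Both Swing is a pure NE (Lee: 9 ≥ 5; Sam: 14 ≥ 5). Lee gets 9.
Every other cell has a profitable deviation for at least one player. Highest of {11, 9} is 11.

11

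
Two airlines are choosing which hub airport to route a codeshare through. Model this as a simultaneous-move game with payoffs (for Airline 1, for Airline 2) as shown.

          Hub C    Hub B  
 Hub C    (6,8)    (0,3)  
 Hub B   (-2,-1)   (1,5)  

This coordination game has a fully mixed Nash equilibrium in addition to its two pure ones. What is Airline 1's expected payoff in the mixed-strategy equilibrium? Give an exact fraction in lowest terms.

2/3

Airline 2 mixes with probability q on Hub C, chosen so Airline 1 is indifferent: 6q + 0(1−q) = (-2)q + 1(1−q) gives q = 1/9.
Airline 1's expected payoff (from either row, since indifferent) is 6·1/9 + 0·8/9 = 2/3.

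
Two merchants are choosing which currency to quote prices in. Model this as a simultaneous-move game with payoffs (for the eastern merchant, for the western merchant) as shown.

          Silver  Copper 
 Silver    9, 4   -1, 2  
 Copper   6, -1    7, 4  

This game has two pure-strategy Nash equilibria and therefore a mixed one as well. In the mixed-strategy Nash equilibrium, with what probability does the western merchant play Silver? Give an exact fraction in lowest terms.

8/11

The western merchant's mix q on Silver must make the eastern merchant indifferent between Silver and Copper.
The eastern merchant's payoff from Silver: 9q + (-1)(1−q). From Copper: 6q + 7(1−q).
Set equal: 3q = 8(1−q) → q = 8/11.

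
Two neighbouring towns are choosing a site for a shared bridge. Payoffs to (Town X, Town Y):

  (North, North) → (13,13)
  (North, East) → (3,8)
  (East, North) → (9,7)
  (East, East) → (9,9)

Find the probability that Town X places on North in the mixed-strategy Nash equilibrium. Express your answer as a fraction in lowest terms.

2/7

Town X's mix p on North must make Town Y indifferent between North and East.
Town Y's payoff from North: 13p + 7(1−p). From East: 8p + 9(1−p).
Set equal: 5p = 2(1−p) → p = 2/7.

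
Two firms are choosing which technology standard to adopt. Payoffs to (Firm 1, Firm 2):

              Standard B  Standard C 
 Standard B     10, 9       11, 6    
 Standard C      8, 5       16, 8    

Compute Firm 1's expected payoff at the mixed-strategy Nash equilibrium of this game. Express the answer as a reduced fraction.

Firm 2 mixes with probability q on Standard B, chosen so Firm 1 is indifferent: 10q + 11(1−q) = 8q + 16(1−q) gives q = 5/7.
Firm 1's expected payoff (from either row, since indifferent) is 10·5/7 + 11·2/7 = 72/7.

72/7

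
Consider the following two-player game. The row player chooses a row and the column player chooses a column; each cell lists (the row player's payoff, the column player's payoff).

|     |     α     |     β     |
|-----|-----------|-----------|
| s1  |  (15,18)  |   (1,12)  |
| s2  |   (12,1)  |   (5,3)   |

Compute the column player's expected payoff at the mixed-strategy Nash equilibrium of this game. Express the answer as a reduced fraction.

The row player mixes with probability p on s1, chosen so the column player is indifferent: 18p + 1(1−p) = 12p + 3(1−p) gives p = 1/4.
The column player's expected payoff is 18·1/4 + 1·3/4 = 21/4.

21/4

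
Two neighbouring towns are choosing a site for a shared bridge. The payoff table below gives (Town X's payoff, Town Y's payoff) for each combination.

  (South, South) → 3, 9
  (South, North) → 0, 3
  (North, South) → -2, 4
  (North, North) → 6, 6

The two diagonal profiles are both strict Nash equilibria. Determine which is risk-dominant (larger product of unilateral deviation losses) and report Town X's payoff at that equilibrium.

3

At both South: Town X loses 3 − (-2) = 5 by deviating; Town Y loses 9 − 3 = 6. Product = 5·6 = 30.
At both North: Town X loses 6 − 0 = 6 by deviating; Town Y loses 6 − 4 = 2. Product = 6·2 = 12.
30 > 12, so both South is risk-dominant. Town X's payoff there is 3.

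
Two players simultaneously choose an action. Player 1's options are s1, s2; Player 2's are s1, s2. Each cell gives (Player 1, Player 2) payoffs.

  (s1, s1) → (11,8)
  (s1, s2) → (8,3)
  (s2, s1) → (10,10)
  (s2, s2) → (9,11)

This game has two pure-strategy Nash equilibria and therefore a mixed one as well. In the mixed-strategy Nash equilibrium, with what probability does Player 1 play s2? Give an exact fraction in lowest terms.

5/6

Player 1's mix p on s1 must make Player 2 indifferent between s1 and s2.
Player 2's payoff from s1: 8p + 10(1−p). From s2: 3p + 11(1−p).
Set equal: 5p = 1(1−p) → p = 1/6.
Probability on s2 is 1 − 1/6 = 5/6.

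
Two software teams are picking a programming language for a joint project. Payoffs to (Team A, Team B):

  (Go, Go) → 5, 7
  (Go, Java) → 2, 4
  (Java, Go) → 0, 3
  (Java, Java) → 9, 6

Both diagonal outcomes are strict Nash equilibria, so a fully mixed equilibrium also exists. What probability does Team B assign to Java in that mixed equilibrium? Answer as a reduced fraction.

Team B's mix q on Go must make Team A indifferent between Go and Java.
Team A's payoff from Go: 5q + 2(1−q). From Java: 0q + 9(1−q).
Set equal: 5q = 7(1−q) → q = 7/12.
Probability on Java is 1 − 7/12 = 5/12.

5/12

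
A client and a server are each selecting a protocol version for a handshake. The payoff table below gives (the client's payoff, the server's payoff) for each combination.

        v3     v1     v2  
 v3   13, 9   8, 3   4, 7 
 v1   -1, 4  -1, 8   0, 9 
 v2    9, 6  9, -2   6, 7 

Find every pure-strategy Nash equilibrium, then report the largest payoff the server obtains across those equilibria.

Both v3 is a pure NE (the client: 13 ≥ 9; the server: 9 ≥ 7). The server gets 9.
Both v2 is a pure NE (the client: 6 ≥ 4; the server: 7 ≥ 6). The server gets 7.
Every other cell has a profitable deviation for at least one player. Highest of {9, 7} is 9.

9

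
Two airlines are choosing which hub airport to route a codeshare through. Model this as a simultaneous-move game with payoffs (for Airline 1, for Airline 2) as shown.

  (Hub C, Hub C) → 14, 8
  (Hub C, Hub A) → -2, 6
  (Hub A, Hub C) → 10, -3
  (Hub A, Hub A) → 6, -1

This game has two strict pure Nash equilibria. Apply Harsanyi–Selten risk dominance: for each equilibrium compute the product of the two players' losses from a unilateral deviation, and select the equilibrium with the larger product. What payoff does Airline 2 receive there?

-1

At both Hub C: Airline 1 loses 14 − 10 = 4 by deviating; Airline 2 loses 8 − 6 = 2. Product = 4·2 = 8.
At both Hub A: Airline 1 loses 6 − (-2) = 8 by deviating; Airline 2 loses -1 − (-3) = 2. Product = 8·2 = 16.
16 > 8, so both Hub A is risk-dominant. Airline 2's payoff there is -1.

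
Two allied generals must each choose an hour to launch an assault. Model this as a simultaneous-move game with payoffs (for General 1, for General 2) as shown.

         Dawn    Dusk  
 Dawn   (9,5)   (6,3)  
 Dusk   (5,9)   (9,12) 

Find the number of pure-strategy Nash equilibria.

2

Both Dawn: General 1 gets 9 (best alternative 5); General 2 gets 5 (best alternative 3). Neither deviates — NE.
Both Dusk: General 1 gets 9 (best alternative 6); General 2 gets 12 (best alternative 9). Neither deviates — NE.
(Dusk, Dawn) is not a NE: General 1 would switch to Dawn (9 > 5).
No other cell survives both best-response checks, so there are 2 pure NE.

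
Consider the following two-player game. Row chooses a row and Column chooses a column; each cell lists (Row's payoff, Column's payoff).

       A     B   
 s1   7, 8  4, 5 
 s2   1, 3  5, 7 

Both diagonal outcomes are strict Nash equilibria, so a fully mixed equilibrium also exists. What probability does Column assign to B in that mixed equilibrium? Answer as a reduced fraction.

Column's mix q on A must make Row indifferent between s1 and s2.
Row's payoff from s1: 7q + 4(1−q). From s2: 1q + 5(1−q).
Set equal: 6q = 1(1−q) → q = 1/7.
Probability on B is 1 − 1/7 = 6/7.

6/7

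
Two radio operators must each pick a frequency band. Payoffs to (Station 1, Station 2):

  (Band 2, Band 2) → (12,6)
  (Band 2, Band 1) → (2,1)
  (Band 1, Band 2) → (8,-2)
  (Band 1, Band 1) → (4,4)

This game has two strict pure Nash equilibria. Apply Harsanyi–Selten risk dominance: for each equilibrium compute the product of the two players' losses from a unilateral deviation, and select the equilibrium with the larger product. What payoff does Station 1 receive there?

At both Band 2: Station 1 loses 12 − 8 = 4 by deviating; Station 2 loses 6 − 1 = 5. Product = 4·5 = 20.
At both Band 1: Station 1 loses 4 − 2 = 2 by deviating; Station 2 loses 4 − (-2) = 6. Product = 2·6 = 12.
20 > 12, so both Band 2 is risk-dominant. Station 1's payoff there is 12.

12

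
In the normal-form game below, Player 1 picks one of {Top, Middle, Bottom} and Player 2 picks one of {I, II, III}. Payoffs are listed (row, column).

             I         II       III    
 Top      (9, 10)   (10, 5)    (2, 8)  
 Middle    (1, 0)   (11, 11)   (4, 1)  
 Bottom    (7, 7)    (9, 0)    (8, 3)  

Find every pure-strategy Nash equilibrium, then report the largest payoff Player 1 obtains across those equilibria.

(Top, I) is a pure NE (Player 1: 9 ≥ 7; Player 2: 10 ≥ 8). Player 1 gets 9.
(Middle, II) is a pure NE (Player 1: 11 ≥ 10; Player 2: 11 ≥ 1). Player 1 gets 11.
Every other cell has a profitable deviation for at least one player. Highest of {9, 11} is 11.

11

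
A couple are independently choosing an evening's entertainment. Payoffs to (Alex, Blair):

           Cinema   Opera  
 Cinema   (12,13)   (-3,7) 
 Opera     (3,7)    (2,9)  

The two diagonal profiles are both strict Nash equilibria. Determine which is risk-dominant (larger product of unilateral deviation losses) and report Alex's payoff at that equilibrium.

12

At both Cinema: Alex loses 12 − 3 = 9 by deviating; Blair loses 13 − 7 = 6. Product = 9·6 = 54.
At both Opera: Alex loses 2 − (-3) = 5 by deviating; Blair loses 9 − 7 = 2. Product = 5·2 = 10.
54 > 10, so both Cinema is risk-dominant. Alex's payoff there is 12.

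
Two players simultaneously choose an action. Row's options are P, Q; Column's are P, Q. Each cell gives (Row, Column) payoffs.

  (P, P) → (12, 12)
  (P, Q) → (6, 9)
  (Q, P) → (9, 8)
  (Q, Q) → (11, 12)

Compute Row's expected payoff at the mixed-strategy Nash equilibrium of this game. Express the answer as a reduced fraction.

Column mixes with probability q on P, chosen so Row is indifferent: 12q + 6(1−q) = 9q + 11(1−q) gives q = 5/8.
Row's expected payoff (from either row, since indifferent) is 12·5/8 + 6·3/8 = 39/4.

39/4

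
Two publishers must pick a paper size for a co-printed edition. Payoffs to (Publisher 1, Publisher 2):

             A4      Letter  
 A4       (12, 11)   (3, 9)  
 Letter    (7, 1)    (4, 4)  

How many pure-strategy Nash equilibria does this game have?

Both A4: Publisher 1 gets 12 (best alternative 7); Publisher 2 gets 11 (best alternative 9). Neither deviates — NE.
Both Letter: Publisher 1 gets 4 (best alternative 3); Publisher 2 gets 4 (best alternative 1). Neither deviates — NE.
(A4, Letter) is not a NE: Publisher 1 would switch to Letter (4 > 3).
No other cell survives both best-response checks, so there are 2 pure NE.

2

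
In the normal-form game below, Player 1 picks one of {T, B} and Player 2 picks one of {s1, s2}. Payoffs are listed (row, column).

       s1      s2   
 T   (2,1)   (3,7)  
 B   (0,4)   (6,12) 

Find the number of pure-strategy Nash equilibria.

(B, s2): Player 1 gets 6 (best alternative 3); Player 2 gets 12 (best alternative 4). Neither deviates — NE.
(T, s1) is not a NE: Player 2 would switch to s2 (7 > 1).
No other cell survives both best-response checks, so there is 1 pure NE.

1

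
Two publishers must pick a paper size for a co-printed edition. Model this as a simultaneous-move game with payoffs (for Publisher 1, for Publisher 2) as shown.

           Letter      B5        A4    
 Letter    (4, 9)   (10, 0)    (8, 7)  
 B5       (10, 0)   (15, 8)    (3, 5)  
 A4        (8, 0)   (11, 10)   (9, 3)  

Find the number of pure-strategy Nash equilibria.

Both B5: Publisher 1 gets 15 (best alternative 11); Publisher 2 gets 8 (best alternative 5). Neither deviates — NE.
Both A4 is not a NE: Publisher 2 would switch to B5 (10 > 3).
No other cell survives both best-response checks, so there is 1 pure NE.

1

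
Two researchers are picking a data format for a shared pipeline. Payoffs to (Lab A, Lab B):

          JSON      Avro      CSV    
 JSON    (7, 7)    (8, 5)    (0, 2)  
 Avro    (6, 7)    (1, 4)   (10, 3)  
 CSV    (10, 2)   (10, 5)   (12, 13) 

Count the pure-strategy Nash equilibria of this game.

Both CSV: Lab A gets 12 (best alternative 10); Lab B gets 13 (best alternative 5). Neither deviates — NE.
Both Avro is not a NE: Lab A would switch to CSV (10 > 1).
No other cell survives both best-response checks, so there is 1 pure NE.

1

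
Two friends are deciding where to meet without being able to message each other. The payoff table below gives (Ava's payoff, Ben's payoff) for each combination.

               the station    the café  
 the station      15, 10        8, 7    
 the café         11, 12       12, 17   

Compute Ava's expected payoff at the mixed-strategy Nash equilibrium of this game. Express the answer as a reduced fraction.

23/2

Ben mixes with probability q on the station, chosen so Ava is indifferent: 15q + 8(1−q) = 11q + 12(1−q) gives q = 1/2.
Ava's expected payoff (from either row, since indifferent) is 15·1/2 + 8·1/2 = 23/2.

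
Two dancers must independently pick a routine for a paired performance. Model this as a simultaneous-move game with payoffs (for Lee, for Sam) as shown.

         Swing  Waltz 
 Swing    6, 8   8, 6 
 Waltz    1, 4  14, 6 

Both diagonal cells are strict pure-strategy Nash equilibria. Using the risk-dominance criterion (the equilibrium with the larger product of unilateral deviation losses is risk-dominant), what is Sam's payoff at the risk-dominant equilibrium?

6

At both Swing: Lee loses 6 − 1 = 5 by deviating; Sam loses 8 − 6 = 2. Product = 5·2 = 10.
At both Waltz: Lee loses 14 − 8 = 6 by deviating; Sam loses 6 − 4 = 2. Product = 6·2 = 12.
12 > 10, so both Waltz is risk-dominant. Sam's payoff there is 6.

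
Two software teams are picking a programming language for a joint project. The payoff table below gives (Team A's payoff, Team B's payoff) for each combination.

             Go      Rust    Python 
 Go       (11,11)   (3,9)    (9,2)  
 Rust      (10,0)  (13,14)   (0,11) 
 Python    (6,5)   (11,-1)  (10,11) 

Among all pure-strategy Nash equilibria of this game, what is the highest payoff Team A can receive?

Both Go is a pure NE (Team A: 11 ≥ 10; Team B: 11 ≥ 9). Team A gets 11.
Both Rust is a pure NE (Team A: 13 ≥ 11; Team B: 14 ≥ 11). Team A gets 13.
Both Python is a pure NE (Team A: 10 ≥ 9; Team B: 11 ≥ 5). Team A gets 10.
Every other cell has a profitable deviation for at least one player. Highest of {11, 13, 10} is 13.

13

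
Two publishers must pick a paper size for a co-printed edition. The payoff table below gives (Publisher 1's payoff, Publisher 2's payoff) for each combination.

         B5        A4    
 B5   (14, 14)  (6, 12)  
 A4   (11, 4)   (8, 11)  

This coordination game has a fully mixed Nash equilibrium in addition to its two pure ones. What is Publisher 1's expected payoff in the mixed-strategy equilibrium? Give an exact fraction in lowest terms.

46/5

Publisher 2 mixes with probability q on B5, chosen so Publisher 1 is indifferent: 14q + 6(1−q) = 11q + 8(1−q) gives q = 2/5.
Publisher 1's expected payoff (from either row, since indifferent) is 14·2/5 + 6·3/5 = 46/5.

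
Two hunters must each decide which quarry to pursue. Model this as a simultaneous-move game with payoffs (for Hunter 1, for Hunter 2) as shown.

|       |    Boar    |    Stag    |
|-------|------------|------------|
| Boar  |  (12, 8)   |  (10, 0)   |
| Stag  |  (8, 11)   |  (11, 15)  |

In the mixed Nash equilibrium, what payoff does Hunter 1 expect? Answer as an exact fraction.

Hunter 2 mixes with probability q on Boar, chosen so Hunter 1 is indifferent: 12q + 10(1−q) = 8q + 11(1−q) gives q = 1/5.
Hunter 1's expected payoff (from either row, since indifferent) is 12·1/5 + 10·4/5 = 52/5.

52/5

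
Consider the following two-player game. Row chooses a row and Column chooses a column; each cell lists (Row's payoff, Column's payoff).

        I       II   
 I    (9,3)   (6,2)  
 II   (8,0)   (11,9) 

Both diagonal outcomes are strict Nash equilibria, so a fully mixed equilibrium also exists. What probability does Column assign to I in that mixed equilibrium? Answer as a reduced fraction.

Column's mix q on I must make Row indifferent between I and II.
Row's payoff from I: 9q + 6(1−q). From II: 8q + 11(1−q).
Set equal: 1q = 5(1−q) → q = 5/6.

5/6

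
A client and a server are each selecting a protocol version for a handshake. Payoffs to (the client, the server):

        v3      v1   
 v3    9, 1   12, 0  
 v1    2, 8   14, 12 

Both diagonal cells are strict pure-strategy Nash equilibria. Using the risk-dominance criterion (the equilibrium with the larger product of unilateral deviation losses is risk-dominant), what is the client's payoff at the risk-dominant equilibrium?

14

At both v3: the client loses 9 − 2 = 7 by deviating; the server loses 1 − 0 = 1. Product = 7·1 = 7.
At both v1: the client loses 14 − 12 = 2 by deviating; the server loses 12 − 8 = 4. Product = 2·4 = 8.
8 > 7, so both v1 is risk-dominant. The client's payoff there is 14.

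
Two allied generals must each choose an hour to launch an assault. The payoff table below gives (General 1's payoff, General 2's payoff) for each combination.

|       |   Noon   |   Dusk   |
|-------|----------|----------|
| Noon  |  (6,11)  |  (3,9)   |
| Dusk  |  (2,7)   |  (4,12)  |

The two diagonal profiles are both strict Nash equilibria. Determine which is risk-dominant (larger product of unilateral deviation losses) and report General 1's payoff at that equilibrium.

6

At both Noon: General 1 loses 6 − 2 = 4 by deviating; General 2 loses 11 − 9 = 2. Product = 4·2 = 8.
At both Dusk: General 1 loses 4 − 3 = 1 by deviating; General 2 loses 12 − 7 = 5. Product = 1·5 = 5.
8 > 5, so both Noon is risk-dominant. General 1's payoff there is 6.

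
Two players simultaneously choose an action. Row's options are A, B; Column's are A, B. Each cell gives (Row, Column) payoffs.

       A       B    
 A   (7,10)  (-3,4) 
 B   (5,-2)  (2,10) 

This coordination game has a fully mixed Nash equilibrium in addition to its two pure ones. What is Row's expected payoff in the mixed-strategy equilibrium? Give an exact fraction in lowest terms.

29/7

Column mixes with probability q on A, chosen so Row is indifferent: 7q + (-3)(1−q) = 5q + 2(1−q) gives q = 5/7.
Row's expected payoff (from either row, since indifferent) is 7·5/7 + (-3)·2/7 = 29/7.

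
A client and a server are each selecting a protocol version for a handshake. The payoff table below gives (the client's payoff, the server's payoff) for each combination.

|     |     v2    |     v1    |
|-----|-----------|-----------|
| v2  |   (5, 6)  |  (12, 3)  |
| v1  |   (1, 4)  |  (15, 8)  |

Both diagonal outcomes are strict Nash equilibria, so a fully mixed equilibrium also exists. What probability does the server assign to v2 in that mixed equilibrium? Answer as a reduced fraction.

3/7

The server's mix q on v2 must make the client indifferent between v2 and v1.
The client's payoff from v2: 5q + 12(1−q). From v1: 1q + 15(1−q).
Set equal: 4q = 3(1−q) → q = 3/7.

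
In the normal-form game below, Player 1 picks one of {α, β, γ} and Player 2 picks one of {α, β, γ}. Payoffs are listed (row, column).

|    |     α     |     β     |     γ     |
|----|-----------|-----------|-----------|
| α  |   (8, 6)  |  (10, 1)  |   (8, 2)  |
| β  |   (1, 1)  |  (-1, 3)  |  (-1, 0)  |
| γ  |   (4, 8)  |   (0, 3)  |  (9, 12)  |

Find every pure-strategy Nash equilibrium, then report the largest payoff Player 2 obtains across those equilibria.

Both α is a pure NE (Player 1: 8 ≥ 4; Player 2: 6 ≥ 2). Player 2 gets 6.
Both γ is a pure NE (Player 1: 9 ≥ 8; Player 2: 12 ≥ 8). Player 2 gets 12.
Every other cell has a profitable deviation for at least one player. Highest of {6, 12} is 12.

12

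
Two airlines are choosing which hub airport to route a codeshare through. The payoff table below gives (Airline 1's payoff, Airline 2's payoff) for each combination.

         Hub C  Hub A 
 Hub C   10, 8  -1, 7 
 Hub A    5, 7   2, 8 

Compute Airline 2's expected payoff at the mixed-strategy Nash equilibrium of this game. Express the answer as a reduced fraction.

Airline 1 mixes with probability p on Hub C, chosen so Airline 2 is indifferent: 8p + 7(1−p) = 7p + 8(1−p) gives p = 1/2.
Airline 2's expected payoff is 8·1/2 + 7·1/2 = 15/2.

15/2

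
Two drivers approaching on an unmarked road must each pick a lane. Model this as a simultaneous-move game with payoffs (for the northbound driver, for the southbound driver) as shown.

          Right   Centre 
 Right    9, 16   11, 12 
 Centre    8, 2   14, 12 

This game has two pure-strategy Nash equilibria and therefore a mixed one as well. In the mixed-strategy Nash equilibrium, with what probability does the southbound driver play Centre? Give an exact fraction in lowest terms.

The southbound driver's mix q on Right must make the northbound driver indifferent between Right and Centre.
The northbound driver's payoff from Right: 9q + 11(1−q). From Centre: 8q + 14(1−q).
Set equal: 1q = 3(1−q) → q = 3/4.
Probability on Centre is 1 − 3/4 = 1/4.

1/4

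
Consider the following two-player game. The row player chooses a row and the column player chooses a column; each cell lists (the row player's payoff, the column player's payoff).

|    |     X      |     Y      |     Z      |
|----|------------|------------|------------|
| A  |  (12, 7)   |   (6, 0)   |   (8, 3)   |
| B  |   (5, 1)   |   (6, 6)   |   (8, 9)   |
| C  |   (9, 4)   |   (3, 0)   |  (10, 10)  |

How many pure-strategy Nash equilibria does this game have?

2

(A, X): the row player gets 12 (best alternative 9); the column player gets 7 (best alternative 3). Neither deviates — NE.
(C, Z): the row player gets 10 (best alternative 8); the column player gets 10 (best alternative 4). Neither deviates — NE.
(B, Y) is not a NE: the column player would switch to Z (9 > 6).
No other cell survives both best-response checks, so there are 2 pure NE.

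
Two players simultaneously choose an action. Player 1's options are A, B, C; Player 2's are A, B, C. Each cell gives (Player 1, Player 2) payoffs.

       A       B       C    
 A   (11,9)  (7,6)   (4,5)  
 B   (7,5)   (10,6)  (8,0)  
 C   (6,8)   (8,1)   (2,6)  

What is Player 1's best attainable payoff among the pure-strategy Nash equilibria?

Both A is a pure NE (Player 1: 11 ≥ 7; Player 2: 9 ≥ 6). Player 1 gets 11.
Both B is a pure NE (Player 1: 10 ≥ 8; Player 2: 6 ≥ 5). Player 1 gets 10.
Every other cell has a profitable deviation for at least one player. Highest of {11, 10} is 11.

11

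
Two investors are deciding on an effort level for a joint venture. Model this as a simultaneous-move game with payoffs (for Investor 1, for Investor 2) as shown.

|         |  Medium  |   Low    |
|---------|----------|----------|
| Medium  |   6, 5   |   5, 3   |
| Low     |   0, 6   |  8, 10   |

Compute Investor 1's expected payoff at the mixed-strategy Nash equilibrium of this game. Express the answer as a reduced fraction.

Investor 2 mixes with probability q on Medium, chosen so Investor 1 is indifferent: 6q + 5(1−q) = 0q + 8(1−q) gives q = 1/3.
Investor 1's expected payoff (from either row, since indifferent) is 6·1/3 + 5·2/3 = 16/3.

16/3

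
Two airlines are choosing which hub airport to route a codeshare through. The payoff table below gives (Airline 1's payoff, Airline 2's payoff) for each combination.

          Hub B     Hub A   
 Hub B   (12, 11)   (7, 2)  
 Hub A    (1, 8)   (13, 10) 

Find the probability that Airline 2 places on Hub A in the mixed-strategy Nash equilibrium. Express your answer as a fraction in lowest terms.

Airline 2's mix q on Hub B must make Airline 1 indifferent between Hub B and Hub A.
Airline 1's payoff from Hub B: 12q + 7(1−q). From Hub A: 1q + 13(1−q).
Set equal: 11q = 6(1−q) → q = 6/17.
Probability on Hub A is 1 − 6/17 = 11/17.

11/17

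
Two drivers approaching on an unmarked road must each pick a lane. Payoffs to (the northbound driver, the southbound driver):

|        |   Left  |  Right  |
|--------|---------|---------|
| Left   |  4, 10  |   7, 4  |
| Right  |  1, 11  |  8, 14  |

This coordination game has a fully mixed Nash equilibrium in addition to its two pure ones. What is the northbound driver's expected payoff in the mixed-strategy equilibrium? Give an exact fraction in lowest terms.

25/4

The southbound driver mixes with probability q on Left, chosen so the northbound driver is indifferent: 4q + 7(1−q) = 1q + 8(1−q) gives q = 1/4.
The northbound driver's expected payoff (from either row, since indifferent) is 4·1/4 + 7·3/4 = 25/4.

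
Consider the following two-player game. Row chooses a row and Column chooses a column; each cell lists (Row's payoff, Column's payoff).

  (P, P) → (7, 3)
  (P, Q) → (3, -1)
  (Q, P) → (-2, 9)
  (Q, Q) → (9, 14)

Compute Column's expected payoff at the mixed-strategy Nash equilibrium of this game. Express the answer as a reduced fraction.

17/3

Row mixes with probability p on P, chosen so Column is indifferent: 3p + 9(1−p) = (-1)p + 14(1−p) gives p = 5/9.
Column's expected payoff is 3·5/9 + 9·4/9 = 17/3.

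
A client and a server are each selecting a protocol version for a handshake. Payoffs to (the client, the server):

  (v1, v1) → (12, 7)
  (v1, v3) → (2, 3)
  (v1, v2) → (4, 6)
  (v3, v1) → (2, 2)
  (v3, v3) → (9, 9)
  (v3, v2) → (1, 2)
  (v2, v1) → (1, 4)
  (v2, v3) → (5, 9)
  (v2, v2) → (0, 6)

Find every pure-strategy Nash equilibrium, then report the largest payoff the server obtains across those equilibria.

9

Both v1 is a pure NE (the client: 12 ≥ 2; the server: 7 ≥ 6). The server gets 7.
Both v3 is a pure NE (the client: 9 ≥ 5; the server: 9 ≥ 2). The server gets 9.
Every other cell has a profitable deviation for at least one player. Highest of {7, 9} is 9.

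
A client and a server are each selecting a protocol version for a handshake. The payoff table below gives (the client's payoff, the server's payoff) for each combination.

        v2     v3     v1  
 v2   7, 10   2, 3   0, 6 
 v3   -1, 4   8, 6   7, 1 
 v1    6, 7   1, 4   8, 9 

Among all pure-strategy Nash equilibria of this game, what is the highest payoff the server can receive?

10

Both v2 is a pure NE (the client: 7 ≥ 6; the server: 10 ≥ 6). The server gets 10.
Both v3 is a pure NE (the client: 8 ≥ 2; the server: 6 ≥ 4). The server gets 6.
Both v1 is a pure NE (the client: 8 ≥ 7; the server: 9 ≥ 7). The server gets 9.
Every other cell has a profitable deviation for at least one player. Highest of {10, 6, 9} is 10.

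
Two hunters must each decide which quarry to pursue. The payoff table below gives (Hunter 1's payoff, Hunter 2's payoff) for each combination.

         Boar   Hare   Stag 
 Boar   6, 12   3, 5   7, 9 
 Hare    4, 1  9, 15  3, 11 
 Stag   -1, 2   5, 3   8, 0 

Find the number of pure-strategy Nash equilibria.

Both Boar: Hunter 1 gets 6 (best alternative 4); Hunter 2 gets 12 (best alternative 9). Neither deviates — NE.
Both Hare: Hunter 1 gets 9 (best alternative 5); Hunter 2 gets 15 (best alternative 11). Neither deviates — NE.
Both Stag is not a NE: Hunter 2 would switch to Hare (3 > 0).
No other cell survives both best-response checks, so there are 2 pure NE.

2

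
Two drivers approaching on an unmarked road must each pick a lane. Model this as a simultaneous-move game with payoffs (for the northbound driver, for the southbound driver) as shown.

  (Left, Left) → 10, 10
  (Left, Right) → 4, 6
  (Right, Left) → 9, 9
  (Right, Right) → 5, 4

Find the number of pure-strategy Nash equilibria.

1

Both Left: the northbound driver gets 10 (best alternative 9); the southbound driver gets 10 (best alternative 6). Neither deviates — NE.
Both Right is not a NE: the southbound driver would switch to Left (9 > 4).
No other cell survives both best-response checks, so there is 1 pure NE.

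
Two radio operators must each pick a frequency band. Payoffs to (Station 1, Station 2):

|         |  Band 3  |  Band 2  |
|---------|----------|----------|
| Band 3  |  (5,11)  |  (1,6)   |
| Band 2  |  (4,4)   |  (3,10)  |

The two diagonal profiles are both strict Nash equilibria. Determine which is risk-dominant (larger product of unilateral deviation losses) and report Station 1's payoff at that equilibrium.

3

At both Band 3: Station 1 loses 5 − 4 = 1 by deviating; Station 2 loses 11 − 6 = 5. Product = 1·5 = 5.
At both Band 2: Station 1 loses 3 − 1 = 2 by deviating; Station 2 loses 10 − 4 = 6. Product = 2·6 = 12.
12 > 5, so both Band 2 is risk-dominant. Station 1's payoff there is 3.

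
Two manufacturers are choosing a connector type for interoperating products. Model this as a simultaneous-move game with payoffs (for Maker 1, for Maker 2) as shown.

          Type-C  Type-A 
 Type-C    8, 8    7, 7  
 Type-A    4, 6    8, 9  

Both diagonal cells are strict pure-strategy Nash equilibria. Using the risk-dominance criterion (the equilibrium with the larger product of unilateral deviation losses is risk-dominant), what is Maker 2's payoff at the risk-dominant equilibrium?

8

At both Type-C: Maker 1 loses 8 − 4 = 4 by deviating; Maker 2 loses 8 − 7 = 1. Product = 4·1 = 4.
At both Type-A: Maker 1 loses 8 − 7 = 1 by deviating; Maker 2 loses 9 − 6 = 3. Product = 1·3 = 3.
4 > 3, so both Type-C is risk-dominant. Maker 2's payoff there is 8.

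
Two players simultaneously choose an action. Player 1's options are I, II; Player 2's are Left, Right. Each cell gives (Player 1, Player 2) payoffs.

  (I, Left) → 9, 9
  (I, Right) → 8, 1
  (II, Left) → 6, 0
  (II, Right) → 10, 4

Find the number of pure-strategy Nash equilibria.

2

(I, Left): Player 1 gets 9 (best alternative 6); Player 2 gets 9 (best alternative 1). Neither deviates — NE.
(II, Right): Player 1 gets 10 (best alternative 8); Player 2 gets 4 (best alternative 0). Neither deviates — NE.
(II, Left) is not a NE: Player 1 would switch to I (9 > 6).
No other cell survives both best-response checks, so there are 2 pure NE.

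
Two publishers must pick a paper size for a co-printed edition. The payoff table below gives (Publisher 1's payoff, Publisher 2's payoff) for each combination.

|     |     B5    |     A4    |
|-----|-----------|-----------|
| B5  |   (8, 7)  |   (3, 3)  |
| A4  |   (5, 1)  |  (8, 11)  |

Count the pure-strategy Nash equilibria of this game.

2

Both B5: Publisher 1 gets 8 (best alternative 5); Publisher 2 gets 7 (best alternative 3). Neither deviates — NE.
Both A4: Publisher 1 gets 8 (best alternative 3); Publisher 2 gets 11 (best alternative 1). Neither deviates — NE.
(B5, A4) is not a NE: Publisher 1 would switch to A4 (8 > 3).
No other cell survives both best-response checks, so there are 2 pure NE.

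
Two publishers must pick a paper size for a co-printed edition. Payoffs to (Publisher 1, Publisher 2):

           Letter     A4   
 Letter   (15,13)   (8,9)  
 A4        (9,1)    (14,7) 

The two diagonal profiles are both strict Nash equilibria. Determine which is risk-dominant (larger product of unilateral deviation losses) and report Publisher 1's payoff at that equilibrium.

At both Letter: Publisher 1 loses 15 − 9 = 6 by deviating; Publisher 2 loses 13 − 9 = 4. Product = 6·4 = 24.
At both A4: Publisher 1 loses 14 − 8 = 6 by deviating; Publisher 2 loses 7 − 1 = 6. Product = 6·6 = 36.
36 > 24, so both A4 is risk-dominant. Publisher 1's payoff there is 14.

14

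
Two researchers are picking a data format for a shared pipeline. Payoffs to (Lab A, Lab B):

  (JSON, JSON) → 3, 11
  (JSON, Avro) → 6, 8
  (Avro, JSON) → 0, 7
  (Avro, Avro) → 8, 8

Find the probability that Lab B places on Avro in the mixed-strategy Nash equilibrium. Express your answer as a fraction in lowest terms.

3/5

Lab B's mix q on JSON must make Lab A indifferent between JSON and Avro.
Lab A's payoff from JSON: 3q + 6(1−q). From Avro: 0q + 8(1−q).
Set equal: 3q = 2(1−q) → q = 2/5.
Probability on Avro is 1 − 2/5 = 3/5.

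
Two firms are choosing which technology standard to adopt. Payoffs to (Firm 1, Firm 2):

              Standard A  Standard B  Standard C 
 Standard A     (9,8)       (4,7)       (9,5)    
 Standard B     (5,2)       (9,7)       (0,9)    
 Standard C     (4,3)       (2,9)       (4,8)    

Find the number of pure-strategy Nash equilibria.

1

Both Standard A: Firm 1 gets 9 (best alternative 5); Firm 2 gets 8 (best alternative 7). Neither deviates — NE.
Both Standard B is not a NE: Firm 2 would switch to Standard C (9 > 7).
No other cell survives both best-response checks, so there is 1 pure NE.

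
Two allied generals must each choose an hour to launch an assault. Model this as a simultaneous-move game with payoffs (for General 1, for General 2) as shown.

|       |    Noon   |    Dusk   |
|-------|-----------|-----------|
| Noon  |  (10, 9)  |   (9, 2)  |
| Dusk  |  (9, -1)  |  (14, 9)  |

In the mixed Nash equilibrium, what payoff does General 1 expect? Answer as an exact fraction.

General 2 mixes with probability q on Noon, chosen so General 1 is indifferent: 10q + 9(1−q) = 9q + 14(1−q) gives q = 5/6.
General 1's expected payoff (from either row, since indifferent) is 10·5/6 + 9·1/6 = 59/6.

59/6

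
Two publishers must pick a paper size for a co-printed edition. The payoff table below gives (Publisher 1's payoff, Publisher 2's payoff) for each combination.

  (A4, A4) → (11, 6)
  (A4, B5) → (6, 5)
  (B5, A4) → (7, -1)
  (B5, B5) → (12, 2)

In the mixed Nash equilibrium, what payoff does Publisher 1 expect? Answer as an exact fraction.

Publisher 2 mixes with probability q on A4, chosen so Publisher 1 is indifferent: 11q + 6(1−q) = 7q + 12(1−q) gives q = 3/5.
Publisher 1's expected payoff (from either row, since indifferent) is 11·3/5 + 6·2/5 = 9.

9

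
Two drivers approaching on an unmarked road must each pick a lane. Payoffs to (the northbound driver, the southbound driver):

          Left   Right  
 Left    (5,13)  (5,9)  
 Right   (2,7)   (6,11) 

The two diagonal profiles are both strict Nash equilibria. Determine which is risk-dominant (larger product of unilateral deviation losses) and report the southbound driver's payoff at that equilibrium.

13

At both Left: the northbound driver loses 5 − 2 = 3 by deviating; the southbound driver loses 13 − 9 = 4. Product = 3·4 = 12.
At both Right: the northbound driver loses 6 − 5 = 1 by deviating; the southbound driver loses 11 − 7 = 4. Product = 1·4 = 4.
12 > 4, so both Left is risk-dominant. The southbound driver's payoff there is 13.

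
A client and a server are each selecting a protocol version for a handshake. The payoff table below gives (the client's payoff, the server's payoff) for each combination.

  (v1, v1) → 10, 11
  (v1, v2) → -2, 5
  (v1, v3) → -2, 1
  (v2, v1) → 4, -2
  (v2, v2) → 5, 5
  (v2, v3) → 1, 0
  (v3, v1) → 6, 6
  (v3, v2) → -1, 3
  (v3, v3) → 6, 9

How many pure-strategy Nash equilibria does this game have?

3

Both v1: the client gets 10 (best alternative 6); the server gets 11 (best alternative 5). Neither deviates — NE.
Both v2: the client gets 5 (best alternative -1); the server gets 5 (best alternative 0). Neither deviates — NE.
Both v3: the client gets 6 (best alternative 1); the server gets 9 (best alternative 6). Neither deviates — NE.
(v3, v2) is not a NE: the client would switch to v2 (5 > -1).
No other cell survives both best-response checks, so there are 3 pure NE.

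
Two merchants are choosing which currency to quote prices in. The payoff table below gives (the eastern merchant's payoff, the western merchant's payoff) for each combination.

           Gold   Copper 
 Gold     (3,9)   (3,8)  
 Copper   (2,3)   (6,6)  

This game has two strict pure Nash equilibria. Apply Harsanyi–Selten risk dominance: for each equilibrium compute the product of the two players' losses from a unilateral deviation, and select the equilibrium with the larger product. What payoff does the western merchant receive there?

At both Gold: the eastern merchant loses 3 − 2 = 1 by deviating; the western merchant loses 9 − 8 = 1. Product = 1·1 = 1.
At both Copper: the eastern merchant loses 6 − 3 = 3 by deviating; the western merchant loses 6 − 3 = 3. Product = 3·3 = 9.
9 > 1, so both Copper is risk-dominant. The western merchant's payoff there is 6.

6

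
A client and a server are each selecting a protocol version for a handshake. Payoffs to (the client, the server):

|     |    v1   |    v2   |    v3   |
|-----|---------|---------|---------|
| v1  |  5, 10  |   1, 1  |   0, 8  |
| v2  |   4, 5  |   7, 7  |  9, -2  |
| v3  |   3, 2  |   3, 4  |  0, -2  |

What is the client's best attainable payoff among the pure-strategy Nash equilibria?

Both v1 is a pure NE (the client: 5 ≥ 4; the server: 10 ≥ 8). The client gets 5.
Both v2 is a pure NE (the client: 7 ≥ 3; the server: 7 ≥ 5). The client gets 7.
Every other cell has a profitable deviation for at least one player. Highest of {5, 7} is 7.

7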